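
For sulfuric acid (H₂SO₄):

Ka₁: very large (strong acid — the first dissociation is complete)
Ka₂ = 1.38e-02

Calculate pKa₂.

pKa₂ = -log(Ka₂) = -log(1.38e-02) = 1.86.

pK_{a2} = 1.86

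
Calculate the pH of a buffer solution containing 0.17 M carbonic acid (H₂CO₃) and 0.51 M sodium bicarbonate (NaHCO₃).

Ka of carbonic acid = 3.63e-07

pKa = -log(3.63e-07) = 6.44. pH = pKa + log([A⁻]/[HA]) = 6.44 + log(0.51/0.17)

pH = 6.92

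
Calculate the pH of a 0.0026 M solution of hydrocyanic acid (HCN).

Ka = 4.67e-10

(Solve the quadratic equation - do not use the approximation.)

x² + Ka×x - Ka×C = 0. Using quadratic formula: [H⁺] = 1.1017e-06

pH = 5.96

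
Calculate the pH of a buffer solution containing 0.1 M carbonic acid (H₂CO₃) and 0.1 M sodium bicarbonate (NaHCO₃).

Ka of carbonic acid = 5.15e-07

pKa = -log(5.15e-07) = 6.29. pH = pKa + log([A⁻]/[HA]) = 6.29 + log(0.1/0.1)

pH = 6.29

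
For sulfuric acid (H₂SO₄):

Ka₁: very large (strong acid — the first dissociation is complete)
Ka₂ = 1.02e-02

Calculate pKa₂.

pKa₂ = -log(Ka₂) = -log(1.02e-02) = 1.99.

pK_{a2} = 1.99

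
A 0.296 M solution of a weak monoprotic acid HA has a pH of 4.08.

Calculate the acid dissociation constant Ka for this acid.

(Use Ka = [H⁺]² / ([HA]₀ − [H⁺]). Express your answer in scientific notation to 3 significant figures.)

[H⁺] = 10^(−pH) = 10^(−4.08) = 8.318e-05 M. For HA ⇌ H⁺ + A⁻, Ka = [H⁺][A⁻]/[HA] = [H⁺]² / ([HA]₀ − [H⁺]) = (8.318e-05)² / (0.296 − 8.318e-05) = 2.34e-08.

K_a = 2.34e-08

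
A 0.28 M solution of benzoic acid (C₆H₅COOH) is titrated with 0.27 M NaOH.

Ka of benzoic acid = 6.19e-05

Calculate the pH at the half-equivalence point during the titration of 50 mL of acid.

At half-equivalence [HA] = [A⁻], so Henderson-Hasselbalch gives pH = pKa = -log(6.19e-05) = 4.21.

pH = pKa = 4.21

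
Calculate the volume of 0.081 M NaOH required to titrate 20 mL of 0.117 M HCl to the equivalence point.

At equivalence: moles acid = moles base. moles HCl = 0.117 × 20/1000 = 0.00234 mol. V_base = moles / 0.081 × 1000 = 28.9 mL.

V_{base} = 28.9 mL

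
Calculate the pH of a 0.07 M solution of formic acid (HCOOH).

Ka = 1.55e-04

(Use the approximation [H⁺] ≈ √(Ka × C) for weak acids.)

[H⁺] = √(Ka × C) = √(1.55e-04 × 0.07) = 3.2939e-03. pH = -log(3.2939e-03)

pH = 2.48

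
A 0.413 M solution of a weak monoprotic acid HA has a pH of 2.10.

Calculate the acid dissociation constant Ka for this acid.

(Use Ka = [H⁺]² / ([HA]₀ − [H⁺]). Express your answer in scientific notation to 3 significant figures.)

[H⁺] = 10^(−pH) = 10^(−2.10) = 7.943e-03 M. For HA ⇌ H⁺ + A⁻, Ka = [H⁺][A⁻]/[HA] = [H⁺]² / ([HA]₀ − [H⁺]) = (7.943e-03)² / (0.413 − 7.943e-03) = 1.56e-04.

K_a = 1.56e-04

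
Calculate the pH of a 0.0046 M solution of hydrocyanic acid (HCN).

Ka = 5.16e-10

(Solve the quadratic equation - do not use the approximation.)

x² + Ka×x - Ka×C = 0. Using quadratic formula: [H⁺] = 1.5404e-06

pH = 5.81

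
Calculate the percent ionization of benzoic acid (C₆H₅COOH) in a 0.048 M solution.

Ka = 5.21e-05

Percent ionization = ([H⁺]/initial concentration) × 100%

Using Ka equilibrium: x² + Ka×x - Ka×C = 0. Solving: [H⁺] = 1.5556e-03. Percent = (1.5556e-03/0.048) × 100

Percent ionization = 3.24%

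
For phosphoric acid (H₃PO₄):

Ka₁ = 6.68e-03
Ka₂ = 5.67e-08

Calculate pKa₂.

pKa₂ = -log(Ka₂) = -log(5.67e-08) = 7.25.

pK_{a2} = 7.25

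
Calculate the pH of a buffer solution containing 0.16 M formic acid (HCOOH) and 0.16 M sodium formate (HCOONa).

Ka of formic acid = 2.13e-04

pKa = -log(2.13e-04) = 3.67. pH = pKa + log([A⁻]/[HA]) = 3.67 + log(0.16/0.16)

pH = 3.67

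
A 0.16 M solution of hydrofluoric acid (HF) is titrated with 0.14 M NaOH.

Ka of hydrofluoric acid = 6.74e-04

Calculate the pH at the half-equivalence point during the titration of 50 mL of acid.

At half-equivalence [HA] = [A⁻], so Henderson-Hasselbalch gives pH = pKa = -log(6.74e-04) = 3.17.

pH = pKa = 3.17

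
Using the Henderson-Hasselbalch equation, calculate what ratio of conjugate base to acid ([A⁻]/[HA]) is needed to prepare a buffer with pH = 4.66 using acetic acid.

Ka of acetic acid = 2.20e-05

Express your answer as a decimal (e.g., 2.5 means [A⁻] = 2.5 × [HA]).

pKa = -log(2.20e-05) = 4.6576. pH = pKa + log([A⁻]/[HA]), so log([A⁻]/[HA]) = pH − pKa = 4.66 − 4.6576 = 0.0024. [A⁻]/[HA] = 10^(0.0024) = 1.01

[A⁻]/[HA] = 1.01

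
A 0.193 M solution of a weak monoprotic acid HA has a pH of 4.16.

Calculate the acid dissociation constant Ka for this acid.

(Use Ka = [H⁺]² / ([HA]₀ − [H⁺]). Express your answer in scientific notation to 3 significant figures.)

[H⁺] = 10^(−pH) = 10^(−4.16) = 6.918e-05 M. For HA ⇌ H⁺ + A⁻, Ka = [H⁺][A⁻]/[HA] = [H⁺]² / ([HA]₀ − [H⁺]) = (6.918e-05)² / (0.193 − 6.918e-05) = 2.48e-08.

K_a = 2.48e-08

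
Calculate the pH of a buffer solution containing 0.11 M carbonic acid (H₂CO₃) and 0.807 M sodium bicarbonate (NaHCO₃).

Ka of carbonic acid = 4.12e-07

pKa = -log(4.12e-07) = 6.39. pH = pKa + log([A⁻]/[HA]) = 6.39 + log(0.807/0.11)

pH = 7.25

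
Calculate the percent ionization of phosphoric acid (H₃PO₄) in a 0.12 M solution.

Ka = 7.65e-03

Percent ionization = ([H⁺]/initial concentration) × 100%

Using Ka equilibrium: x² + Ka×x - Ka×C = 0. Solving: [H⁺] = 2.6714e-02. Percent = (2.6714e-02/0.12) × 100

Percent ionization = 22.3%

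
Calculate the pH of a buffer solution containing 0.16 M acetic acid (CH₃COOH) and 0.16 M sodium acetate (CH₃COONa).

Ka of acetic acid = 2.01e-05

pKa = -log(2.01e-05) = 4.70. pH = pKa + log([A⁻]/[HA]) = 4.70 + log(0.16/0.16)

pH = 4.70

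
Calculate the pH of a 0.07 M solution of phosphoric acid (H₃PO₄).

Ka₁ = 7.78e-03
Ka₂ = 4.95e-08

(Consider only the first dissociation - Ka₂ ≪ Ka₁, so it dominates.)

First dissociation dominates. From Ka₁ = [H⁺][HA⁻]/[H₂A], x² + Ka₁·x − Ka₁·C = 0 with C = 0.07 M and Ka₁ = 7.78e-03. Solving: [H⁺] = (−Ka₁ + √(Ka₁² + 4·Ka₁·C)) / 2 = 1.9769e-02 M. pH = -log(1.9769e-02) = 1.70.

pH = 1.70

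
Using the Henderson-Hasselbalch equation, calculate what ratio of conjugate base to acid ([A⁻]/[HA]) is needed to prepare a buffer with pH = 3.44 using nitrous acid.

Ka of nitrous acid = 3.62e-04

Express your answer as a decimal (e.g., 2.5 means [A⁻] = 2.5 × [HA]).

pKa = -log(3.62e-04) = 3.4413. pH = pKa + log([A⁻]/[HA]), so log([A⁻]/[HA]) = pH − pKa = 3.44 − 3.4413 = -0.0013. [A⁻]/[HA] = 10^(-0.0013) = 0.997

[A⁻]/[HA] = 0.997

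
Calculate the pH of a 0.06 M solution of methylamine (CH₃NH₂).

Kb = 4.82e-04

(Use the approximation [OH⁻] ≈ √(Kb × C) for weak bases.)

[OH⁻] = √(Kb × C) = √(4.82e-04 × 0.06) = 5.3777e-03. pOH = 2.27, pH = 14 - pOH

pH = 11.73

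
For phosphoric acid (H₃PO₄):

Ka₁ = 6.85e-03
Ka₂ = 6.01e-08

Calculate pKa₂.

pKa₂ = -log(Ka₂) = -log(6.01e-08) = 7.22.

pK_{a2} = 7.22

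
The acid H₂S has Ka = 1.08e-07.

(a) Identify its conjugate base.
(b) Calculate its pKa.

(a) The conjugate base is formed by removing one H⁺ from H₂S, giving HS⁻. (b) pKa = -log(Ka) = -log(1.08e-07) = 6.97.

Conjugate base: HS⁻; pK_a = 6.97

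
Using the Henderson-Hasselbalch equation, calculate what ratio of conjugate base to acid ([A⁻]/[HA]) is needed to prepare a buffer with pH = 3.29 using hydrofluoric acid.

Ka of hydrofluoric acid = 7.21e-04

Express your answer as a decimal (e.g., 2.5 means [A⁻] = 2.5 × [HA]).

pKa = -log(7.21e-04) = 3.1421. pH = pKa + log([A⁻]/[HA]), so log([A⁻]/[HA]) = pH − pKa = 3.29 − 3.1421 = 0.1479. [A⁻]/[HA] = 10^(0.1479) = 1.41

[A⁻]/[HA] = 1.41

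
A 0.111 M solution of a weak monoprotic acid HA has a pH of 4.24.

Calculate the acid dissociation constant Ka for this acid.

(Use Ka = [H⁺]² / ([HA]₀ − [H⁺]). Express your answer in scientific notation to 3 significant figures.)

[H⁺] = 10^(−pH) = 10^(−4.24) = 5.754e-05 M. For HA ⇌ H⁺ + A⁻, Ka = [H⁺][A⁻]/[HA] = [H⁺]² / ([HA]₀ − [H⁺]) = (5.754e-05)² / (0.111 − 5.754e-05) = 2.98e-08.

K_a = 2.98e-08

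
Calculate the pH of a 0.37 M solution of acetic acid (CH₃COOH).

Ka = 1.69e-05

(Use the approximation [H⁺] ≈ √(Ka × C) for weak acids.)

[H⁺] = √(Ka × C) = √(1.69e-05 × 0.37) = 2.5006e-03. pH = -log(2.5006e-03)

pH = 2.60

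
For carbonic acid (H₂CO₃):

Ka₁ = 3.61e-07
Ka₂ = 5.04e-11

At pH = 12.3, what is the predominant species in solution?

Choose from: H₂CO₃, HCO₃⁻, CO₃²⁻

pKa₁ = 6.44, pKa₂ = 10.30. For a polyprotic acid the predominant species crosses at each pKa: below pKa_n the protonated form dominates, above it the deprotonated form does. At pH = 12.3, the predominant species is CO₃²⁻.

CO₃²⁻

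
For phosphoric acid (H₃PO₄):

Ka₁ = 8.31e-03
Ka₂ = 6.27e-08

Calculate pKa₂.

pKa₂ = -log(Ka₂) = -log(6.27e-08) = 7.20.

pK_{a2} = 7.20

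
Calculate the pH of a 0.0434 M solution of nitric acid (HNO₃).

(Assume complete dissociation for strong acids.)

[H⁺] = 0.0434 M for strong acid. pH = -log[H⁺] = -log(0.0434)

pH = 1.36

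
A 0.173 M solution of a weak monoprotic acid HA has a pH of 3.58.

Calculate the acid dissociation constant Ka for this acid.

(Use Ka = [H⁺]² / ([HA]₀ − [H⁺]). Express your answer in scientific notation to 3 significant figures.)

[H⁺] = 10^(−pH) = 10^(−3.58) = 2.630e-04 M. For HA ⇌ H⁺ + A⁻, Ka = [H⁺][A⁻]/[HA] = [H⁺]² / ([HA]₀ − [H⁺]) = (2.630e-04)² / (0.173 − 2.630e-04) = 4.01e-07.

K_a = 4.01e-07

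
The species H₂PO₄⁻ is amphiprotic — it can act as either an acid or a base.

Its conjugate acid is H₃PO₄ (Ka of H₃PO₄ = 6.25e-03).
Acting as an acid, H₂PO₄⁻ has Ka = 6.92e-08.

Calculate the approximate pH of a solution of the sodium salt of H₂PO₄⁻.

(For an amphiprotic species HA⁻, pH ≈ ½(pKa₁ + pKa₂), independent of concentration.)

pKa₁ = -log(6.25e-03) = 2.20; pKa₂ = -log(6.92e-08) = 7.16. For an amphiprotic species, pH ≈ ½(pKa₁ + pKa₂) = ½(2.20 + 7.16) = 4.68.

pH = 4.68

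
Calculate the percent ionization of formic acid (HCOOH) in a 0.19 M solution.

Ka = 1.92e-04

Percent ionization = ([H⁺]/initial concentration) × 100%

Using Ka equilibrium: x² + Ka×x - Ka×C = 0. Solving: [H⁺] = 5.9446e-03. Percent = (5.9446e-03/0.19) × 100

Percent ionization = 3.13%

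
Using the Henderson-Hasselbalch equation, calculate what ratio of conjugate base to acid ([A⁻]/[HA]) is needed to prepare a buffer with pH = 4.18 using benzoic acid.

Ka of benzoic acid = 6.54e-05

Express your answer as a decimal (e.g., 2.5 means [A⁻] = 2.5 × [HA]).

pKa = -log(6.54e-05) = 4.1844. pH = pKa + log([A⁻]/[HA]), so log([A⁻]/[HA]) = pH − pKa = 4.18 − 4.1844 = -0.0044. [A⁻]/[HA] = 10^(-0.0044) = 0.990

[A⁻]/[HA] = 0.990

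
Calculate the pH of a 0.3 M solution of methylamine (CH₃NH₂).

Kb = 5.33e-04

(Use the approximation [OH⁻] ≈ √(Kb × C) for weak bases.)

[OH⁻] = √(Kb × C) = √(5.33e-04 × 0.3) = 1.2645e-02. pOH = 1.90, pH = 14 - pOH

pH = 12.10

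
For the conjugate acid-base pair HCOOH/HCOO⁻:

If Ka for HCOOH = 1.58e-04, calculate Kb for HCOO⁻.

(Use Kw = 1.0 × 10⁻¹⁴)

For a conjugate pair Ka × Kb = Kw, so Kb = Kw/Ka = 1.0 × 10⁻¹⁴ / 1.58e-04 = 6.33e-11.

K_b = 6.33e-11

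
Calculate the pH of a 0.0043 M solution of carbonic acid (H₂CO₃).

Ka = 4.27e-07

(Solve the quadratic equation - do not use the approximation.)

x² + Ka×x - Ka×C = 0. Using quadratic formula: [H⁺] = 4.2637e-05

pH = 4.37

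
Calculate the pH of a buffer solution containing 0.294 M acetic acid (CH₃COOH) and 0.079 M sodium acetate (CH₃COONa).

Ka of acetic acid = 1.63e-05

pKa = -log(1.63e-05) = 4.79. pH = pKa + log([A⁻]/[HA]) = 4.79 + log(0.079/0.294)

pH = 4.22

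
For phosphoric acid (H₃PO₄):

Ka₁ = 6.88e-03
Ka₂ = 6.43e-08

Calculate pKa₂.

pKa₂ = -log(Ka₂) = -log(6.43e-08) = 7.19.

pK_{a2} = 7.19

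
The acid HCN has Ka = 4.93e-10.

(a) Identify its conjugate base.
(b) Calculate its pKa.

(a) The conjugate base is formed by removing one H⁺ from HCN, giving CN⁻. (b) pKa = -log(Ka) = -log(4.93e-10) = 9.31.

Conjugate base: CN⁻; pK_a = 9.31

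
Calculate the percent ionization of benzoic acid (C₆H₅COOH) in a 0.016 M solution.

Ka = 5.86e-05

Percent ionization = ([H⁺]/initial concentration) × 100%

Using Ka equilibrium: x² + Ka×x - Ka×C = 0. Solving: [H⁺] = 9.3944e-04. Percent = (9.3944e-04/0.016) × 100

Percent ionization = 5.87%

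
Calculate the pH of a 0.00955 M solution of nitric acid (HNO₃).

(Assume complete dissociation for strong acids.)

[H⁺] = 0.00955 M for strong acid. pH = -log[H⁺] = -log(0.00955)

pH = 2.02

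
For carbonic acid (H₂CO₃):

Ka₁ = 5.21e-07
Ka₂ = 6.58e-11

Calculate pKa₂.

pKa₂ = -log(Ka₂) = -log(6.58e-11) = 10.18.

pK_{a2} = 10.18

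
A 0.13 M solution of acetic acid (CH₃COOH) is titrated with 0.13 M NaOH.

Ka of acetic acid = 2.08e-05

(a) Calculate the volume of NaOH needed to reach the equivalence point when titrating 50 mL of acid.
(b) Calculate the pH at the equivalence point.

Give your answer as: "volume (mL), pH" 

moles acid = 0.13 × 50/1000 = 0.0065 mol; V_base = moles/0.13 × 1000 = 50.0 mL. At equivalence only the conjugate base is present: [A⁻] = 0.0065/0.100 = 6.5000e-02 M. Kb = Kw/Ka = 4.81e-10; [OH⁻] = √(Kb × [A⁻]) = 5.5902e-06; pOH = 5.25; pH = 14 - pOH = 8.75.

V = 50.0 mL, pH = 8.75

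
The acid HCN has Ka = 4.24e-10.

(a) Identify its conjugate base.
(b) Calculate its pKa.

(a) The conjugate base is formed by removing one H⁺ from HCN, giving CN⁻. (b) pKa = -log(Ka) = -log(4.24e-10) = 9.37.

Conjugate base: CN⁻; pK_a = 9.37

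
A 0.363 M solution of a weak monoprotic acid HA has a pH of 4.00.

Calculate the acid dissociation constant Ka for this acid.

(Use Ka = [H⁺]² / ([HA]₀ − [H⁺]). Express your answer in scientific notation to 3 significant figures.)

[H⁺] = 10^(−pH) = 10^(−4.00) = 1.000e-04 M. For HA ⇌ H⁺ + A⁻, Ka = [H⁺][A⁻]/[HA] = [H⁺]² / ([HA]₀ − [H⁺]) = (1.000e-04)² / (0.363 − 1.000e-04) = 2.76e-08.

K_a = 2.76e-08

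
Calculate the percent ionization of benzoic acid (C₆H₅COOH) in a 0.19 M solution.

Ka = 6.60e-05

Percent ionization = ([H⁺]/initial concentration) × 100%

Using Ka equilibrium: x² + Ka×x - Ka×C = 0. Solving: [H⁺] = 3.5083e-03. Percent = (3.5083e-03/0.19) × 100

Percent ionization = 1.85%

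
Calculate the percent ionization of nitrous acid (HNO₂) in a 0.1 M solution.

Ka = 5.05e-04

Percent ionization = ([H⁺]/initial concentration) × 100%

Using Ka equilibrium: x² + Ka×x - Ka×C = 0. Solving: [H⁺] = 6.8583e-03. Percent = (6.8583e-03/0.1) × 100

Percent ionization = 6.86%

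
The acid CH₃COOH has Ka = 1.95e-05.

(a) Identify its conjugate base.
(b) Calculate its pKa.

(a) The conjugate base is formed by removing one H⁺ from CH₃COOH, giving CH₃COO⁻. (b) pKa = -log(Ka) = -log(1.95e-05) = 4.71.

Conjugate base: CH₃COO⁻; pK_a = 4.71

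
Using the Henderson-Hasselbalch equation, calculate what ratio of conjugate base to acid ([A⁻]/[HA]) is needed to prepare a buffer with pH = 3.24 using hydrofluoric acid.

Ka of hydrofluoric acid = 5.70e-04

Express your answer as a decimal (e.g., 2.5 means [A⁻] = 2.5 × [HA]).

pKa = -log(5.70e-04) = 3.2441. pH = pKa + log([A⁻]/[HA]), so log([A⁻]/[HA]) = pH − pKa = 3.24 − 3.2441 = -0.0041. [A⁻]/[HA] = 10^(-0.0041) = 0.991

[A⁻]/[HA] = 0.991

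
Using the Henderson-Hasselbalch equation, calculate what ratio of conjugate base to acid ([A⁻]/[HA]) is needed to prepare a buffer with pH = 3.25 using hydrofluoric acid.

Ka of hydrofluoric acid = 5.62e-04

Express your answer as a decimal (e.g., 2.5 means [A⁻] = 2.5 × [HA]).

pKa = -log(5.62e-04) = 3.2503. pH = pKa + log([A⁻]/[HA]), so log([A⁻]/[HA]) = pH − pKa = 3.25 − 3.2503 = -0.0003. [A⁻]/[HA] = 10^(-0.0003) = 0.999

[A⁻]/[HA] = 0.999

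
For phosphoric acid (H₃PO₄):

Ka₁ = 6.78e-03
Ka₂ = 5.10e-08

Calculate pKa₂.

pKa₂ = -log(Ka₂) = -log(5.10e-08) = 7.29.

pK_{a2} = 7.29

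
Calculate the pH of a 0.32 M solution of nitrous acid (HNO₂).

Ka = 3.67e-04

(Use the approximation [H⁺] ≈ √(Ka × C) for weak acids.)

[H⁺] = √(Ka × C) = √(3.67e-04 × 0.32) = 1.0837e-02. pH = -log(1.0837e-02)

pH = 1.97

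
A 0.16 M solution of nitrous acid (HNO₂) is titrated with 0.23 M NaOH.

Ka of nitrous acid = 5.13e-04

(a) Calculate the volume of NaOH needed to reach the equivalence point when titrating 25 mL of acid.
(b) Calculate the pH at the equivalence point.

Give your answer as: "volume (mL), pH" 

moles acid = 0.16 × 25/1000 = 0.004 mol; V_base = moles/0.23 × 1000 = 17.4 mL. At equivalence only the conjugate base is present: [A⁻] = 0.004/0.042 = 9.4359e-02 M. Kb = Kw/Ka = 1.95e-11; [OH⁻] = √(Kb × [A⁻]) = 1.3562e-06; pOH = 5.87; pH = 14 - pOH = 8.13.

V = 17.4 mL, pH = 8.13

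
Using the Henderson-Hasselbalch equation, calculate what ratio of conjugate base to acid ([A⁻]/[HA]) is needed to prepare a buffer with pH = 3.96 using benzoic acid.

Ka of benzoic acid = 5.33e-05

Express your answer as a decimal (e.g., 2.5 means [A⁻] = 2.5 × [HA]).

pKa = -log(5.33e-05) = 4.2733. pH = pKa + log([A⁻]/[HA]), so log([A⁻]/[HA]) = pH − pKa = 3.96 − 4.2733 = -0.3133. [A⁻]/[HA] = 10^(-0.3133) = 0.486

[A⁻]/[HA] = 0.486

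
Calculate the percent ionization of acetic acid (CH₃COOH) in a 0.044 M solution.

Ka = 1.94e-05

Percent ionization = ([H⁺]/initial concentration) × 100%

Using Ka equilibrium: x² + Ka×x - Ka×C = 0. Solving: [H⁺] = 9.1426e-04. Percent = (9.1426e-04/0.044) × 100

Percent ionization = 2.08%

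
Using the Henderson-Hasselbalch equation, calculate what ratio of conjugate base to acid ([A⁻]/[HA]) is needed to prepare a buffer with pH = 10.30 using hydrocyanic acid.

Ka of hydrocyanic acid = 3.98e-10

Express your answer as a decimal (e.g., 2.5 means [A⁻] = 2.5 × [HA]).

pKa = -log(3.98e-10) = 9.4001. pH = pKa + log([A⁻]/[HA]), so log([A⁻]/[HA]) = pH − pKa = 10.30 − 9.4001 = 0.8999. [A⁻]/[HA] = 10^(0.8999) = 7.94

[A⁻]/[HA] = 7.94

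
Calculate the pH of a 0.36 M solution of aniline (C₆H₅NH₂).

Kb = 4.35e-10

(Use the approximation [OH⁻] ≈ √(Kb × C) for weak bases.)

[OH⁻] = √(Kb × C) = √(4.35e-10 × 0.36) = 1.2514e-05. pOH = 4.90, pH = 14 - pOH

pH = 9.10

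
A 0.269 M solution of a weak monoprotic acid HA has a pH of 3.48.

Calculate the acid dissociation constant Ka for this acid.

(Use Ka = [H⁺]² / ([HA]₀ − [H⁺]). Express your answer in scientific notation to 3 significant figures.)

[H⁺] = 10^(−pH) = 10^(−3.48) = 3.311e-04 M. For HA ⇌ H⁺ + A⁻, Ka = [H⁺][A⁻]/[HA] = [H⁺]² / ([HA]₀ − [H⁺]) = (3.311e-04)² / (0.269 − 3.311e-04) = 4.08e-07.

K_a = 4.08e-07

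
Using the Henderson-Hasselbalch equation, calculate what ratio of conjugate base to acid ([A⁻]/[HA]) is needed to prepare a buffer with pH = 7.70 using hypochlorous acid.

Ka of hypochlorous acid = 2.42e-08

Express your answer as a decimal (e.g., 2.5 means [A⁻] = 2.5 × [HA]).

pKa = -log(2.42e-08) = 7.6162. pH = pKa + log([A⁻]/[HA]), so log([A⁻]/[HA]) = pH − pKa = 7.70 − 7.6162 = 0.0838. [A⁻]/[HA] = 10^(0.0838) = 1.21

[A⁻]/[HA] = 1.21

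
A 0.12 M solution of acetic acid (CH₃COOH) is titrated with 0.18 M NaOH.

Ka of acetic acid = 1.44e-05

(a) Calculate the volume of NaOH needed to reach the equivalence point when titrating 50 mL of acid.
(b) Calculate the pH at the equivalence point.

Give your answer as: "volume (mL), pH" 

moles acid = 0.12 × 50/1000 = 0.006 mol; V_base = moles/0.18 × 1000 = 33.3 mL. At equivalence only the conjugate base is present: [A⁻] = 0.006/0.083 = 7.2000e-02 M. Kb = Kw/Ka = 6.94e-10; [OH⁻] = √(Kb × [A⁻]) = 7.0711e-06; pOH = 5.15; pH = 14 - pOH = 8.85.

V = 33.3 mL, pH = 8.85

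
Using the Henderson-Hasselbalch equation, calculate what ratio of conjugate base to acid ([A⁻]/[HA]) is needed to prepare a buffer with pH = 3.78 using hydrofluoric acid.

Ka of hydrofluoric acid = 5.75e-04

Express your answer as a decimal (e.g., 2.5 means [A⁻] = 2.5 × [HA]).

pKa = -log(5.75e-04) = 3.2403. pH = pKa + log([A⁻]/[HA]), so log([A⁻]/[HA]) = pH − pKa = 3.78 − 3.2403 = 0.5397. [A⁻]/[HA] = 10^(0.5397) = 3.46

[A⁻]/[HA] = 3.46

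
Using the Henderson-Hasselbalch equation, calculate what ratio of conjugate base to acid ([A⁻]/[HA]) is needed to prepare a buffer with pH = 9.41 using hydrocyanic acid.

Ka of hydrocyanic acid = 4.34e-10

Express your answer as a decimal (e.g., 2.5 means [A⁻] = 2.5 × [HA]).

pKa = -log(4.34e-10) = 9.3625. pH = pKa + log([A⁻]/[HA]), so log([A⁻]/[HA]) = pH − pKa = 9.41 − 9.3625 = 0.0475. [A⁻]/[HA] = 10^(0.0475) = 1.12

[A⁻]/[HA] = 1.12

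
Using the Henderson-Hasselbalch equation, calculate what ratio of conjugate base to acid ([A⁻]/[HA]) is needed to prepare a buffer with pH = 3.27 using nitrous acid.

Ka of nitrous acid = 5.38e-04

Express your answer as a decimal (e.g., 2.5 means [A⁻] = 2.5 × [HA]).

pKa = -log(5.38e-04) = 3.2692. pH = pKa + log([A⁻]/[HA]), so log([A⁻]/[HA]) = pH − pKa = 3.27 − 3.2692 = 0.0008. [A⁻]/[HA] = 10^(0.0008) = 1.00

[A⁻]/[HA] = 1.00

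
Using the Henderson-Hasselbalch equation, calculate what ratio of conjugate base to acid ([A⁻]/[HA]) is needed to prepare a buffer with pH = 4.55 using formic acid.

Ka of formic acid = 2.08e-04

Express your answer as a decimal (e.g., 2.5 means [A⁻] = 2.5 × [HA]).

pKa = -log(2.08e-04) = 3.6819. pH = pKa + log([A⁻]/[HA]), so log([A⁻]/[HA]) = pH − pKa = 4.55 − 3.6819 = 0.8681. [A⁻]/[HA] = 10^(0.8681) = 7.38

[A⁻]/[HA] = 7.38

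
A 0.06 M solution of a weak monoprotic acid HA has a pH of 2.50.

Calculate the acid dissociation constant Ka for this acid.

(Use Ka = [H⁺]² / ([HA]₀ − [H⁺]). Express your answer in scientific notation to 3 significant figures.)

[H⁺] = 10^(−pH) = 10^(−2.50) = 3.162e-03 M. For HA ⇌ H⁺ + A⁻, Ka = [H⁺][A⁻]/[HA] = [H⁺]² / ([HA]₀ − [H⁺]) = (3.162e-03)² / (0.06 − 3.162e-03) = 1.76e-04.

K_a = 1.76e-04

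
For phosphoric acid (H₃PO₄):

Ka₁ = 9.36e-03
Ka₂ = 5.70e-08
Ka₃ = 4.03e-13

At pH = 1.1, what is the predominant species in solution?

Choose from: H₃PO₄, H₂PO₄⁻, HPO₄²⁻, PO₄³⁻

pKa₁ = 2.03, pKa₂ = 7.24, pKa₃ = 12.39. For a polyprotic acid the predominant species crosses at each pKa: below pKa_n the protonated form dominates, above it the deprotonated form does. At pH = 1.1, the predominant species is H₃PO₄.

H₃PO₄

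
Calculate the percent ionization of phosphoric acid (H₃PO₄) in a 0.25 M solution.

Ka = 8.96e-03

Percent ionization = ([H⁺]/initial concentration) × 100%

Using Ka equilibrium: x² + Ka×x - Ka×C = 0. Solving: [H⁺] = 4.3060e-02. Percent = (4.3060e-02/0.25) × 100

Percent ionization = 17.2%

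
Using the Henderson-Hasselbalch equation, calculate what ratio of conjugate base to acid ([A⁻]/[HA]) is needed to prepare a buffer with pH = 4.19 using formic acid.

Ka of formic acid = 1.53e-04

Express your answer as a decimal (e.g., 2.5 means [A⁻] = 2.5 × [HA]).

pKa = -log(1.53e-04) = 3.8153. pH = pKa + log([A⁻]/[HA]), so log([A⁻]/[HA]) = pH − pKa = 4.19 − 3.8153 = 0.3747. [A⁻]/[HA] = 10^(0.3747) = 2.37

[A⁻]/[HA] = 2.37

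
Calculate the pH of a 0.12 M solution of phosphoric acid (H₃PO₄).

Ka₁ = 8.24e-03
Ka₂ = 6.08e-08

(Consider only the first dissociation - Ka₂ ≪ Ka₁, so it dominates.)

First dissociation dominates. From Ka₁ = [H⁺][HA⁻]/[H₂A], x² + Ka₁·x − Ka₁·C = 0 with C = 0.12 M and Ka₁ = 8.24e-03. Solving: [H⁺] = (−Ka₁ + √(Ka₁² + 4·Ka₁·C)) / 2 = 2.7594e-02 M. pH = -log(2.7594e-02) = 1.56.

pH = 1.56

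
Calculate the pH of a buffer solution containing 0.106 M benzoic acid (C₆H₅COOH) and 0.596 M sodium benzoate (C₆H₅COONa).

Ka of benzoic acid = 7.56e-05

pKa = -log(7.56e-05) = 4.12. pH = pKa + log([A⁻]/[HA]) = 4.12 + log(0.596/0.106)

pH = 4.87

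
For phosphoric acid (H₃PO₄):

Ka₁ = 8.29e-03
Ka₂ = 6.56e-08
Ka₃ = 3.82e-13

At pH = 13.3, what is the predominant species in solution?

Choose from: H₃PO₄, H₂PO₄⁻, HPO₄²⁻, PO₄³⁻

pKa₁ = 2.08, pKa₂ = 7.18, pKa₃ = 12.42. For a polyprotic acid the predominant species crosses at each pKa: below pKa_n the protonated form dominates, above it the deprotonated form does. At pH = 13.3, the predominant species is PO₄³⁻.

PO₄³⁻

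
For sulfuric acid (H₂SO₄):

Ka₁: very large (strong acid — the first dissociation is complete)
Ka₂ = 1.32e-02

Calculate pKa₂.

pKa₂ = -log(Ka₂) = -log(1.32e-02) = 1.88.

pK_{a2} = 1.88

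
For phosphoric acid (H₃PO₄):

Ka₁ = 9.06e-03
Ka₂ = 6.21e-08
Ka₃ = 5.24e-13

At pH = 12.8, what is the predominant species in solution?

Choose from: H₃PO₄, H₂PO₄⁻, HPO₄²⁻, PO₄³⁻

pKa₁ = 2.04, pKa₂ = 7.21, pKa₃ = 12.28. For a polyprotic acid the predominant species crosses at each pKa: below pKa_n the protonated form dominates, above it the deprotonated form does. At pH = 12.8, the predominant species is PO₄³⁻.

PO₄³⁻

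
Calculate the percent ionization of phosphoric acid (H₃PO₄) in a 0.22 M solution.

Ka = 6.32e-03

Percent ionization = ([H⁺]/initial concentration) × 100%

Using Ka equilibrium: x² + Ka×x - Ka×C = 0. Solving: [H⁺] = 3.4262e-02. Percent = (3.4262e-02/0.22) × 100

Percent ionization = 15.6%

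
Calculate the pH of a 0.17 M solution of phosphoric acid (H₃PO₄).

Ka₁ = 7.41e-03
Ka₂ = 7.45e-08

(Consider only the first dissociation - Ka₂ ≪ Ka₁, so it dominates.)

First dissociation dominates. From Ka₁ = [H⁺][HA⁻]/[H₂A], x² + Ka₁·x − Ka₁·C = 0 with C = 0.17 M and Ka₁ = 7.41e-03. Solving: [H⁺] = (−Ka₁ + √(Ka₁² + 4·Ka₁·C)) / 2 = 3.1980e-02 M. pH = -log(3.1980e-02) = 1.50.

pH = 1.50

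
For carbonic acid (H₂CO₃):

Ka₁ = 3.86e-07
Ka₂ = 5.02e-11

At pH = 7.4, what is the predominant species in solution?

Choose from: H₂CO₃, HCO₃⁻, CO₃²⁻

pKa₁ = 6.41, pKa₂ = 10.30. For a polyprotic acid the predominant species crosses at each pKa: below pKa_n the protonated form dominates, above it the deprotonated form does. At pH = 7.4, the predominant species is HCO₃⁻.

HCO₃⁻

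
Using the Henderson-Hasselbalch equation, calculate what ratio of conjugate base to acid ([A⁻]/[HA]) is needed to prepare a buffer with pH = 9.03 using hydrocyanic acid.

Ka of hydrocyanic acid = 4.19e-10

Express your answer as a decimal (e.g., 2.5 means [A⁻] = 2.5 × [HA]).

pKa = -log(4.19e-10) = 9.3778. pH = pKa + log([A⁻]/[HA]), so log([A⁻]/[HA]) = pH − pKa = 9.03 − 9.3778 = -0.3478. [A⁻]/[HA] = 10^(-0.3478) = 0.449

[A⁻]/[HA] = 0.449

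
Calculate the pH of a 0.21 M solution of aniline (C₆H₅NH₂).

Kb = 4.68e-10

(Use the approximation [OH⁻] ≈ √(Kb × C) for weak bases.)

[OH⁻] = √(Kb × C) = √(4.68e-10 × 0.21) = 9.9136e-06. pOH = 5.00, pH = 14 - pOH

pH = 9.00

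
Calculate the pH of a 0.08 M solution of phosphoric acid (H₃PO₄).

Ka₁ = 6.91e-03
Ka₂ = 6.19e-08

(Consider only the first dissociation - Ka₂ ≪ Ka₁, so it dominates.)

First dissociation dominates. From Ka₁ = [H⁺][HA⁻]/[H₂A], x² + Ka₁·x − Ka₁·C = 0 with C = 0.08 M and Ka₁ = 6.91e-03. Solving: [H⁺] = (−Ka₁ + √(Ka₁² + 4·Ka₁·C)) / 2 = 2.0309e-02 M. pH = -log(2.0309e-02) = 1.69.

pH = 1.69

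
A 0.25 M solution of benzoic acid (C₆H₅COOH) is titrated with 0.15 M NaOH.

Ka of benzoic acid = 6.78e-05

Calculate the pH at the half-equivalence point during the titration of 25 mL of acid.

At half-equivalence [HA] = [A⁻], so Henderson-Hasselbalch gives pH = pKa = -log(6.78e-05) = 4.17.

pH = pKa = 4.17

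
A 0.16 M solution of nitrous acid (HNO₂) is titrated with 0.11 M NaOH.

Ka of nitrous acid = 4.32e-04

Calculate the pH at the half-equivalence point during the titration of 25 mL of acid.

At half-equivalence [HA] = [A⁻], so Henderson-Hasselbalch gives pH = pKa = -log(4.32e-04) = 3.36.

pH = pKa = 3.36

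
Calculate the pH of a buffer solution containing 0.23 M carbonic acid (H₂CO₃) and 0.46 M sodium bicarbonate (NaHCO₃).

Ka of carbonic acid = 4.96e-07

pKa = -log(4.96e-07) = 6.30. pH = pKa + log([A⁻]/[HA]) = 6.30 + log(0.46/0.23)

pH = 6.61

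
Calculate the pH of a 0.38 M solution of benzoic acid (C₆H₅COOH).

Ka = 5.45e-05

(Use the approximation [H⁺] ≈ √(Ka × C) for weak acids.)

[H⁺] = √(Ka × C) = √(5.45e-05 × 0.38) = 4.5508e-03. pH = -log(4.5508e-03)

pH = 2.34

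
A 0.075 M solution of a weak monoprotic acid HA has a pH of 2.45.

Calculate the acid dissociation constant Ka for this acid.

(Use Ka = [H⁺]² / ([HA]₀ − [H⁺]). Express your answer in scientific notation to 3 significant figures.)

[H⁺] = 10^(−pH) = 10^(−2.45) = 3.548e-03 M. For HA ⇌ H⁺ + A⁻, Ka = [H⁺][A⁻]/[HA] = [H⁺]² / ([HA]₀ − [H⁺]) = (3.548e-03)² / (0.075 − 3.548e-03) = 1.76e-04.

K_a = 1.76e-04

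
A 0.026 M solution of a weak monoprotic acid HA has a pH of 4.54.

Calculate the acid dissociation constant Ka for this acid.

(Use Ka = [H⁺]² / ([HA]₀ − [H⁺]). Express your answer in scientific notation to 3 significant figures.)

[H⁺] = 10^(−pH) = 10^(−4.54) = 2.884e-05 M. For HA ⇌ H⁺ + A⁻, Ka = [H⁺][A⁻]/[HA] = [H⁺]² / ([HA]₀ − [H⁺]) = (2.884e-05)² / (0.026 − 2.884e-05) = 3.20e-08.

K_a = 3.20e-08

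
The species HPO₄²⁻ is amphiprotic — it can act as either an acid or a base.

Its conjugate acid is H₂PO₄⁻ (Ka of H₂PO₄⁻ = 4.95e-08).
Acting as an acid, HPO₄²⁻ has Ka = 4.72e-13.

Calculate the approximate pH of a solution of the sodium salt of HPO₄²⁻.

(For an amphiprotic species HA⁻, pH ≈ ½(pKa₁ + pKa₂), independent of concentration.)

pKa₁ = -log(4.95e-08) = 7.31; pKa₂ = -log(4.72e-13) = 12.33. For an amphiprotic species, pH ≈ ½(pKa₁ + pKa₂) = ½(7.31 + 12.33) = 9.82.

pH = 9.82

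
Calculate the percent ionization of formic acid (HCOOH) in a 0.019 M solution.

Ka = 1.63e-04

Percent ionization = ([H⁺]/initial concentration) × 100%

Using Ka equilibrium: x² + Ka×x - Ka×C = 0. Solving: [H⁺] = 1.6802e-03. Percent = (1.6802e-03/0.019) × 100

Percent ionization = 8.84%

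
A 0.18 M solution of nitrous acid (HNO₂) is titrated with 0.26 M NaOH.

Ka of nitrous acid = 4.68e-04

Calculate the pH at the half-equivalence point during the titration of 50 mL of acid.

At half-equivalence [HA] = [A⁻], so Henderson-Hasselbalch gives pH = pKa = -log(4.68e-04) = 3.33.

pH = pKa = 3.33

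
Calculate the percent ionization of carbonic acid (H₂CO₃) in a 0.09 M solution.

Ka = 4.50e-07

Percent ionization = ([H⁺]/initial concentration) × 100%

Using Ka equilibrium: x² + Ka×x - Ka×C = 0. Solving: [H⁺] = 2.0102e-04. Percent = (2.0102e-04/0.09) × 100

Percent ionization = 0.223%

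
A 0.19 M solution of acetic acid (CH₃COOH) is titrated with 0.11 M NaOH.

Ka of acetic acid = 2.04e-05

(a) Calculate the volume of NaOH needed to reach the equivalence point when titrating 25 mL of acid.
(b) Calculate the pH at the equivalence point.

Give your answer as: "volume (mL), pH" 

moles acid = 0.19 × 25/1000 = 0.00475 mol; V_base = moles/0.11 × 1000 = 43.2 mL. At equivalence only the conjugate base is present: [A⁻] = 0.00475/0.068 = 6.9667e-02 M. Kb = Kw/Ka = 4.90e-10; [OH⁻] = √(Kb × [A⁻]) = 5.8438e-06; pOH = 5.23; pH = 14 - pOH = 8.77.

V = 43.2 mL, pH = 8.77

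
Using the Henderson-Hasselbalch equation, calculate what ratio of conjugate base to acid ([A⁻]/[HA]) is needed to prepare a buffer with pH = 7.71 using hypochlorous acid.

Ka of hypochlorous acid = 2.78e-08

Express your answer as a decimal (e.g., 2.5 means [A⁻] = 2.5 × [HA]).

pKa = -log(2.78e-08) = 7.5560. pH = pKa + log([A⁻]/[HA]), so log([A⁻]/[HA]) = pH − pKa = 7.71 − 7.5560 = 0.1540. [A⁻]/[HA] = 10^(0.1540) = 1.43

[A⁻]/[HA] = 1.43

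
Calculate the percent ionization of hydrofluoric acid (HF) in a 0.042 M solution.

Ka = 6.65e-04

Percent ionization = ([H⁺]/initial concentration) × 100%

Using Ka equilibrium: x² + Ka×x - Ka×C = 0. Solving: [H⁺] = 4.9628e-03. Percent = (4.9628e-03/0.042) × 100

Percent ionization = 11.8%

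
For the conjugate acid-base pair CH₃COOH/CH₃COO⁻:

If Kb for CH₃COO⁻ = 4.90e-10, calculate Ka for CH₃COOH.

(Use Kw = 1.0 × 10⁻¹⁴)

For a conjugate pair Ka × Kb = Kw, so Ka = Kw/Kb = 1.0 × 10⁻¹⁴ / 4.90e-10 = 2.04e-05.

K_a = 2.04e-05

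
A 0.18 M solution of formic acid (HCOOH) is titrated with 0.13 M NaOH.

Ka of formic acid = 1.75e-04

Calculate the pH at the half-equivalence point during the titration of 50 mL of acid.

At half-equivalence [HA] = [A⁻], so Henderson-Hasselbalch gives pH = pKa = -log(1.75e-04) = 3.76.

pH = pKa = 3.76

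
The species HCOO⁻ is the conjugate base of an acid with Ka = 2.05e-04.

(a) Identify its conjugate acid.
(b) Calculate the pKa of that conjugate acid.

(a) The conjugate acid is formed by adding one H⁺ to HCOO⁻, giving HCOOH. (b) pKa = -log(Ka) = -log(2.05e-04) = 3.69.

Conjugate acid: HCOOH; pK_a = 3.69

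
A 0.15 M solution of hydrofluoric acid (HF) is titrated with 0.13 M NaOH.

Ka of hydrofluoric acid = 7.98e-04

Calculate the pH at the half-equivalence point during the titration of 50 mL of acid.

At half-equivalence [HA] = [A⁻], so Henderson-Hasselbalch gives pH = pKa = -log(7.98e-04) = 3.10.

pH = pKa = 3.10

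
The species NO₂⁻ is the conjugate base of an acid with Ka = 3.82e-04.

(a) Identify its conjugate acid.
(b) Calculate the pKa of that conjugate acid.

(a) The conjugate acid is formed by adding one H⁺ to NO₂⁻, giving HNO₂. (b) pKa = -log(Ka) = -log(3.82e-04) = 3.42.

Conjugate acid: HNO₂; pK_a = 3.42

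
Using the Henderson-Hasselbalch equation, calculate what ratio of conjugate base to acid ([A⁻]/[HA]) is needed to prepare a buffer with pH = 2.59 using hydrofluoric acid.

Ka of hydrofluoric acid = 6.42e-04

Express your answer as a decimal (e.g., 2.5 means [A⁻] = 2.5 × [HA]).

pKa = -log(6.42e-04) = 3.1925. pH = pKa + log([A⁻]/[HA]), so log([A⁻]/[HA]) = pH − pKa = 2.59 − 3.1925 = -0.6025. [A⁻]/[HA] = 10^(-0.6025) = 0.250

[A⁻]/[HA] = 0.250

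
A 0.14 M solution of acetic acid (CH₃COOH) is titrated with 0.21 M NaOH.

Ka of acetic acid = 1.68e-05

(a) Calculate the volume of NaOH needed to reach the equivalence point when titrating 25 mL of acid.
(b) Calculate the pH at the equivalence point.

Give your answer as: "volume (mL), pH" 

moles acid = 0.14 × 25/1000 = 0.0035 mol; V_base = moles/0.21 × 1000 = 16.7 mL. At equivalence only the conjugate base is present: [A⁻] = 0.0035/0.042 = 8.4000e-02 M. Kb = Kw/Ka = 5.95e-10; [OH⁻] = √(Kb × [A⁻]) = 7.0711e-06; pOH = 5.15; pH = 14 - pOH = 8.85.

V = 16.7 mL, pH = 8.85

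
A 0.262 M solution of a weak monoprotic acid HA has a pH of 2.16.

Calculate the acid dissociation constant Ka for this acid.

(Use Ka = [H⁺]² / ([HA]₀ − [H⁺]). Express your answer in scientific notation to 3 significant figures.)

[H⁺] = 10^(−pH) = 10^(−2.16) = 6.918e-03 M. For HA ⇌ H⁺ + A⁻, Ka = [H⁺][A⁻]/[HA] = [H⁺]² / ([HA]₀ − [H⁺]) = (6.918e-03)² / (0.262 − 6.918e-03) = 1.88e-04.

K_a = 1.88e-04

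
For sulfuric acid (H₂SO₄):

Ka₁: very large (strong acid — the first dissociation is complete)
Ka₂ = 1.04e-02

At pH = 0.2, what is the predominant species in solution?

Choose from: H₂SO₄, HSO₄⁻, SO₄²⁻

The first dissociation is complete, so H₂SO₄ itself is never the predominant species in water; pKa₂ = -log(1.04e-02) = 1.98. For a polyprotic acid the predominant species crosses at each pKa: below pKa_n the protonated form dominates, above it the deprotonated form does. At pH = 0.2, the predominant species is HSO₄⁻.

HSO₄⁻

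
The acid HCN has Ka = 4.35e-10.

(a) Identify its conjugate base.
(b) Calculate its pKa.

(a) The conjugate base is formed by removing one H⁺ from HCN, giving CN⁻. (b) pKa = -log(Ka) = -log(4.35e-10) = 9.36.

Conjugate base: CN⁻; pK_a = 9.36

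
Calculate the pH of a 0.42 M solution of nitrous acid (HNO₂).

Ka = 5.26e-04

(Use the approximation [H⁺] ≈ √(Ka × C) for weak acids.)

[H⁺] = √(Ka × C) = √(5.26e-04 × 0.42) = 1.4863e-02. pH = -log(1.4863e-02)

pH = 1.83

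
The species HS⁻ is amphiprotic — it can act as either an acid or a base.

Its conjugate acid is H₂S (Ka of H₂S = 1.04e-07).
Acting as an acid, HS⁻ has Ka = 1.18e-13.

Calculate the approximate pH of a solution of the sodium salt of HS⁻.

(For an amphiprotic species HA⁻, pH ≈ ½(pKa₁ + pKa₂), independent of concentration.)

pKa₁ = -log(1.04e-07) = 6.98; pKa₂ = -log(1.18e-13) = 12.93. For an amphiprotic species, pH ≈ ½(pKa₁ + pKa₂) = ½(6.98 + 12.93) = 9.96.

pH = 9.96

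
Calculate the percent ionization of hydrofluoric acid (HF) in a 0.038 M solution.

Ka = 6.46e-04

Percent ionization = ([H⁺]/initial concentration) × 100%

Using Ka equilibrium: x² + Ka×x - Ka×C = 0. Solving: [H⁺] = 4.6421e-03. Percent = (4.6421e-03/0.038) × 100

Percent ionization = 12.2%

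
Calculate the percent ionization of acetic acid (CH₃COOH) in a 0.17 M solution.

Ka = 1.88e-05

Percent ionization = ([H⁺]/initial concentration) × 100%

Using Ka equilibrium: x² + Ka×x - Ka×C = 0. Solving: [H⁺] = 1.7784e-03. Percent = (1.7784e-03/0.17) × 100

Percent ionization = 1.05%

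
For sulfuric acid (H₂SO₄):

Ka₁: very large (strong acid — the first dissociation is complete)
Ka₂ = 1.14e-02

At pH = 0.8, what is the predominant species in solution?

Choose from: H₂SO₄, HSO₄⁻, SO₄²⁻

The first dissociation is complete, so H₂SO₄ itself is never the predominant species in water; pKa₂ = -log(1.14e-02) = 1.94. For a polyprotic acid the predominant species crosses at each pKa: below pKa_n the protonated form dominates, above it the deprotonated form does. At pH = 0.8, the predominant species is HSO₄⁻.

HSO₄⁻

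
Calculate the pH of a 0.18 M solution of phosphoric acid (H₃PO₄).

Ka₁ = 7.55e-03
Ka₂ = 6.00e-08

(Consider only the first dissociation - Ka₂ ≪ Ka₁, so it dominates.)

First dissociation dominates. From Ka₁ = [H⁺][HA⁻]/[H₂A], x² + Ka₁·x − Ka₁·C = 0 with C = 0.18 M and Ka₁ = 7.55e-03. Solving: [H⁺] = (−Ka₁ + √(Ka₁² + 4·Ka₁·C)) / 2 = 3.3282e-02 M. pH = -log(3.3282e-02) = 1.48.

pH = 1.48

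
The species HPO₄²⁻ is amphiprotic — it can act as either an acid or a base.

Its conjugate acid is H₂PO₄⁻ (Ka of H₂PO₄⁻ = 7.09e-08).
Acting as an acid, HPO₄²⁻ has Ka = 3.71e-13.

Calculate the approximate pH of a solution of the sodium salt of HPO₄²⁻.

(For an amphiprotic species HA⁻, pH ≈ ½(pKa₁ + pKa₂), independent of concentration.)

pKa₁ = -log(7.09e-08) = 7.15; pKa₂ = -log(3.71e-13) = 12.43. For an amphiprotic species, pH ≈ ½(pKa₁ + pKa₂) = ½(7.15 + 12.43) = 9.79.

pH = 9.79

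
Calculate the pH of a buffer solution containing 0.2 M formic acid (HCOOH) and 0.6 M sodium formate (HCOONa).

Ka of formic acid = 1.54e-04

pKa = -log(1.54e-04) = 3.81. pH = pKa + log([A⁻]/[HA]) = 3.81 + log(0.6/0.2)

pH = 4.29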